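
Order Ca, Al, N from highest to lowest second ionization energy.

After 1 electron has been removed, what remains? Ca⁺ still has 1 valence electron; Al⁺ still has 2 valence electrons; N⁺ still has 4 valence electrons.
All are still removing valence electrons, so compare the +1 ions as you would atoms: IE_2 generally rises across a period (higher Z_eff) and falls down a group (larger shell), subject to the usual subshell exceptions.
Valence configurations: Ca⁺ [Ar]4s¹, Al⁺ [Ne]3s², N⁺ [He]2s²2p².
Tabulated IE_2 (kJ/mol): Ca 1145, Al 1817, N 2856.
So the second ionization energies run Ca < Al < N.

N, Al, Ca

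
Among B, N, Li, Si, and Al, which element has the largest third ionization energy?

IE_3 is the cost of taking one more electron from the +2 cation: B²⁺ still has 1 valence electron; N²⁺ still has 3 valence electrons; Li²⁺ is already 1 electron into the core; Si²⁺ still has 2 valence electrons; Al²⁺ still has 1 valence electron.
Pulling an electron out of a noble-gas core costs far more than removing a remaining valence electron, so Li sits at the high end of IE_3.
Valence configurations: B²⁺ [He]2s¹, N²⁺ [He]2s²2p¹, Si²⁺ [Ne]3s², Al²⁺ [Ne]3s¹.
Tabulated IE_3 (kJ/mol): B 3660, N 4578, Li 11815, Si 3232, Al 2745.
Overall IE_3 order: Al < Si < B < N < Li.

Li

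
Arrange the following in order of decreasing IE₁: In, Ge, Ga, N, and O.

N > O > Ge > Ga > In

N is in period 2, group 15; O is in period 2, group 16; Ga is in period 4, group 13; Ge is in period 4, group 14; In is in period 5, group 13.
First ionization energy rises across a period (greater Z_eff holds electrons more tightly) and falls down a group (valence electrons are farther from the nucleus).
These span different periods and groups, so the two trends combine.
Ga > In: Ga sits above In in group 13, so the down-group effect alone puts Ga higher.
Ge > Ga: Ge lies to the right of Ga in period 4, so the across-period effect alone puts Ge higher.
O > Ge: both effects reinforce here, so O is clearly the higher of the two.
N > O: this pair runs against the simple trend — see the exception note.
Note the exception: N has a higher first ionization energy than O, contrary to the simple trend — pairing an electron in O's 2p⁴ costs repulsion energy, so O ionizes more easily than half-filled N (2p³).
For reference (kJ/mol): N 1402, O 1314, Ga 579, Ge 762, In 558.
So from highest to lowest: N > O > Ge > Ga > In.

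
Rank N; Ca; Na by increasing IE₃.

N, Ca, Na

Consider each +2 ion: N²⁺ still has 3 valence electrons; Ca²⁺ is the bare [Ar] core; Na²⁺ is already 1 electron into the core.
Pulling an electron out of a noble-gas core costs far more than removing a remaining valence electron, so Ca and Na sit at the high end of IE_3.
Tabulated IE_3 (kJ/mol): N 4578, Ca 4912, Na 6910.
Overall IE_3 order: N < Ca < Na.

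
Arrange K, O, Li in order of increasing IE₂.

K, O, Li

After 1 electron has been removed, what remains? K⁺ is the bare [Ar] core; O⁺ still has 5 valence electrons; Li⁺ is the bare [He] core.
Usually core removal costs more than valence removal, but here the competition is close: a tightly held n=2 valence electron can cost more to remove than an n=3 core electron, so the actual values have to decide it.
The numbers (kJ/mol): K 3052, O 3388, Li 7298.
Overall IE_2 order: K < O < Li.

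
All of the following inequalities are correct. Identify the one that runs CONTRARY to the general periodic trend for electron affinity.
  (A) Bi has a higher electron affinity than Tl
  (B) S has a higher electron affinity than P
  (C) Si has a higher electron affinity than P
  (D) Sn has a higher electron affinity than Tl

The general trend: electron affinity increases across a period and decreases down a group.
(A) Bi (period 6, group 15) vs Tl (period 6, group 13): the stated order agrees with the simple trend.
(B) S (period 3, group 16) vs P (period 3, group 15): the stated order agrees with the simple trend.
(C) Si (period 3, group 14) vs P (period 3, group 15): the stated order contradicts the simple trend.
(D) Sn (period 5, group 14) vs Tl (period 6, group 13): the stated order agrees with the simple trend.
The exception is (C): adding an electron to P's half-filled 3p³ is unfavourable, so Si (3p²) has the more exothermic EA.

(C)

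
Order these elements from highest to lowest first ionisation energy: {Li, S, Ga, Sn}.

Across a period the outer electron is held more tightly (higher IE₁); down a group it sits in a higher shell, more shielded, and comes off more easily.
These span different periods and groups, so the two trends combine.
Ga > Li: the two effects oppose for this pair; the across-period effect wins (579 vs 520 kJ/mol).
Sn > Ga: the two effects oppose for this pair; the across-period effect wins (709 vs 579 kJ/mol).
S > Sn: both effects reinforce here, so S is clearly the higher of the two.
For reference (kJ/mol): Li 520, S 1000, Ga 579, Sn 709.
So from highest to lowest: S > Sn > Ga > Li.

S, Sn, Ga, Li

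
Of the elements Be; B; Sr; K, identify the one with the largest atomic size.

Moving right in a period, electrons are added to the same shell under a stronger nuclear pull, so atoms get smaller; moving down, a new shell is opened and atoms get larger.
Neither a single period nor a single group — weigh both effects.
Be > B: Be lies to the left of B in period 2, so the across-period effect alone puts Be larger.
Sr > Be: they share group 2; the group trend gives Sr the larger value.
K > Sr: the two effects oppose for this pair; the across-period effect wins (196 vs 185 pm).
Tabulated atomic radius (pm): Be 102, B 85, K 196, Sr 185.
The largest atomic size among these belongs to K.

K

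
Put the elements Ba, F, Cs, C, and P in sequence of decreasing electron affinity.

F > C > P > Cs > Ba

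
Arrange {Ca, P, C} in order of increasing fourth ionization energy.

Consider each +3 ion: Ca³⁺ is already 1 electron into the core; P³⁺ still has 2 valence electrons; C³⁺ still has 1 valence electron.
Core electrons are held far more tightly than valence electrons, so Ca tops the IE_4 order.
Valence configurations: P³⁺ [Ne]3s², C³⁺ [He]2s¹.
The numbers (kJ/mol): Ca 6491, P 4964, C 6223.
So the fourth ionization energies run P < C < Ca.

P < C < Ca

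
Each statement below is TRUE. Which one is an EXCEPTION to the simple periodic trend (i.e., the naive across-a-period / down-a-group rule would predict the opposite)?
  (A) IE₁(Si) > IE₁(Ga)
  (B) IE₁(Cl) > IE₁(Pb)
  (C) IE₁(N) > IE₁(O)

The general trend: first ionisation energy increases across a period and decreases down a group.
(A) Si (period 3, group 14) vs Ga (period 4, group 13): the stated order agrees with the simple trend.
(B) Cl (period 3, group 17) vs Pb (period 6, group 14): the stated order agrees with the simple trend.
(C) N (period 2, group 15) vs O (period 2, group 16): the stated order contradicts the simple trend.
The exception is (C): pairing an electron in O's 2p⁴ costs repulsion energy, so O ionizes more easily than half-filled N (2p³).

(C)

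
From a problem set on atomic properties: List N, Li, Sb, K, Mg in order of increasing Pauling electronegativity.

K, Li, Mg, Sb, N

Atoms toward the upper right of the periodic table pull bonding electrons most strongly.
Here both period and group differ, so the two effects have to be weighed against each other.
Li > K: they share group 1; the group trend gives Li the larger value.
Mg > Li: period and group pull opposite ways; the across-period shift dominates (1.31 vs 0.98).
Sb > Mg: period and group pull opposite ways; the across-period shift dominates (2.05 vs 1.31).
N > Sb: they share group 15; the group trend gives N the larger value.
For reference (Pauling): Li 0.98, N 3.04, Mg 1.31, K 0.82, Sb 2.05.
So from lowest to highest: K < Li < Mg < Sb < N.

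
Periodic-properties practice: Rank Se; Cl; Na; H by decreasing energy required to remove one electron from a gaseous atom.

H, Cl, Se, Na

H is in period 1, group 1; Na is in period 3, group 1; Cl is in period 3, group 17; Se is in period 4, group 16.
Across a period the outer electron is held more tightly (higher IE₁); down a group it sits in a higher shell, more shielded, and comes off more easily.
These span different periods and groups, so the two trends combine.
Se > Na: the two effects oppose for this pair; the across-period effect wins (941 vs 496 kJ/mol).
Cl > Se: relative to Se, both the across-period and down-group shifts push Cl's first ionization energy up.
H > Cl: period and group pull opposite ways; the down-group shift dominates (1312 vs 1251 kJ/mol).
For reference (kJ/mol): H 1312, Na 496, Cl 1251, Se 941.
So from highest to lowest: H > Cl > Se > Na.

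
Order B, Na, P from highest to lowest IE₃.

Consider each +2 ion: B²⁺ still has 1 valence electron; Na²⁺ is already 1 electron into the core; P²⁺ still has 3 valence electrons.
Breaking into a closed-shell core is much more expensive than removing a leftover valence electron — Na has the largest IE_3 here.
Valence configurations: B²⁺ [He]2s¹, P²⁺ [Ne]3s²3p¹.
Approximate IE_3 values (kJ/mol): B 3660, Na 6910, P 2914.
Overall IE_3 order: P < B < Na.

Na > B > P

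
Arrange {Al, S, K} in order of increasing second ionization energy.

Al < S < K

The second ionization energy removes an electron from the +1 ion. For each element: Al⁺ still has 2 valence electrons; S⁺ still has 5 valence electrons; K⁺ is the bare [Ar] core.
Breaking into a closed-shell core is much more expensive than removing a leftover valence electron — K has the largest IE_2 here.
Valence configurations: Al⁺ [Ne]3s², S⁺ [Ne]3s²3p³.
Tabulated IE_2 (kJ/mol): Al 1817, S 2252, K 3052.
Overall IE_2 order: Al < S < K.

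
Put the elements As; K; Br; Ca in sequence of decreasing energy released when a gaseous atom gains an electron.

Adding an electron releases more energy for atoms nearer the top right (short of the noble gases).
All lie in period 4; the across-period trend (electron affinity increases left to right) applies, with the exception below.
Note the exception: K has a higher electron affinity than Ca, contrary to the simple trend — adding an electron to Ca (ns²) has to open a new, higher-energy np subshell, which is unfavourable.
Approximate values (kJ/mol): K 48, Ca 2, As 78, Br 325.
So from highest to lowest: Br > As > K > Ca.

Br > As > K > Ca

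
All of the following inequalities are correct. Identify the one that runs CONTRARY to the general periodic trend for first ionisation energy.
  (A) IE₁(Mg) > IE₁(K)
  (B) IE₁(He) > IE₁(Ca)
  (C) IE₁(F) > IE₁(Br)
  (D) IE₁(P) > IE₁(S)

The general trend: first ionisation energy increases across a period and decreases down a group.
(A) Mg (period 3, group 2) vs K (period 4, group 1): the stated order agrees with the simple trend.
(B) He (period 1, group 18) vs Ca (period 4, group 2): the stated order agrees with the simple trend.
(C) F (period 2, group 17) vs Br (period 4, group 17): the stated order agrees with the simple trend.
(D) P (period 3, group 15) vs S (period 3, group 16): the stated order contradicts the simple trend.
The exception is (D): S (3p⁴) ionizes more easily than half-filled P (3p³) because the paired 3p electron in S is pushed out by e⁻–e⁻ repulsion.

(D)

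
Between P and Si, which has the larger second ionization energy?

P

IE_2 is the cost of taking one more electron from the +1 cation: P⁺ still has 4 valence electrons; Si⁺ still has 3 valence electrons.
All are still removing valence electrons, so compare the +1 ions as you would atoms: IE_2 generally rises across a period (higher Z_eff) and falls down a group (larger shell), subject to the usual subshell exceptions.
Valence configurations: P⁺ [Ne]3s²3p², Si⁺ [Ne]3s²3p¹.
The numbers (kJ/mol): P 1907, Si 1577.
Hence IE_2: Si < P.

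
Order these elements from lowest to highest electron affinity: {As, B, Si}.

B is in period 2, group 13; Si is in period 3, group 14; As is in period 4, group 15.
Atoms with high Z_eff and room in the valence shell (especially the halogens) have the most exothermic electron affinities.
These sit on a diagonal, where the across-period and down-group effects partly cancel.
As > B: period and group pull opposite ways; the across-period shift dominates (78 vs 27 kJ/mol).
Si > As: period and group pull opposite ways; the down-group shift dominates (134 vs 78 kJ/mol).
Approximate values (kJ/mol): B 27, Si 134, As 78.
So from lowest to highest: B < As < Si.

B < As < Si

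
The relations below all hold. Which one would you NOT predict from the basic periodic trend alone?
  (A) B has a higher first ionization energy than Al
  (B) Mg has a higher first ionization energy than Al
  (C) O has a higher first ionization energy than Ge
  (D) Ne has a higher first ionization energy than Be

(B)

The general trend: first ionization energy increases across a period and decreases down a group.
(A) B (period 2, group 13) vs Al (period 3, group 13): the stated order agrees with the simple trend.
(B) Mg (period 3, group 2) vs Al (period 3, group 13): the stated order contradicts the simple trend.
(C) O (period 2, group 16) vs Ge (period 4, group 14): the stated order agrees with the simple trend.
(D) Ne (period 2, group 18) vs Be (period 2, group 2): the stated order agrees with the simple trend.
The exception is (B): Al's single 3p electron is easier to remove than one from Mg's filled 3s².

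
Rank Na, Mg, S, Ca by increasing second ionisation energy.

Consider each +1 ion: Na⁺ is the bare [Ne] core; Mg⁺ still has 1 valence electron; S⁺ still has 5 valence electrons; Ca⁺ still has 1 valence electron.
Core electrons are held far more tightly than valence electrons, so Na tops the IE_2 order.
Valence configurations: Mg⁺ [Ne]3s¹, S⁺ [Ne]3s²3p³, Ca⁺ [Ar]4s¹.
Tabulated IE_2 (kJ/mol): Na 4562, Mg 1451, S 2252, Ca 1145.
Overall IE_2 order: Ca < Mg < S < Na.

Ca < Mg < S < Na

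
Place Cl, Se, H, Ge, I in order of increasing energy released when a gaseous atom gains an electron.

H is in period 1, group 1; Cl is in period 3, group 17; Ge is in period 4, group 14; Se is in period 4, group 16; I is in period 5, group 17.
Atoms with high Z_eff and room in the valence shell (especially the halogens) have the most exothermic electron affinities.
Here both period and group differ, so the two effects have to be weighed against each other.
Ge > H: the two effects oppose for this pair; the across-period effect wins (119 vs 73 kJ/mol).
Se > Ge: Se lies to the right of Ge in period 4, so the across-period effect alone puts Se higher.
I > Se: the two effects oppose for this pair; the across-period effect wins (295 vs 195 kJ/mol).
Cl > I: Cl sits above I in group 17, so the down-group effect alone puts Cl higher.
For reference (kJ/mol): H 73, Cl 349, Ge 119, Se 195, I 295.
So from lowest to highest: H < Ge < Se < I < Cl.

H < Ge < Se < I < Cl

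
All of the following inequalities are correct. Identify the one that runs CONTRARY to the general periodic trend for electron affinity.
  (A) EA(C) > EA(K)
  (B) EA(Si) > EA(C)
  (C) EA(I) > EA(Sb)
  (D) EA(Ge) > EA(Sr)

The general trend: electron affinity increases across a period and decreases down a group.
(A) C (period 2, group 14) vs K (period 4, group 1): the stated order agrees with the simple trend.
(B) Si (period 3, group 14) vs C (period 2, group 14): the stated order contradicts the simple trend.
(C) I (period 5, group 17) vs Sb (period 5, group 15): the stated order agrees with the simple trend.
(D) Ge (period 4, group 14) vs Sr (period 5, group 2): the stated order agrees with the simple trend.
The exception is (B): Si's larger, more diffuse 3p orbitals accept an added electron slightly more readily than C's compact 2p.

(B)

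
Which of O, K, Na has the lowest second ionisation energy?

After 1 electron has been removed, what remains? O⁺ still has 5 valence electrons; K⁺ is the bare [Ar] core; Na⁺ is the bare [Ne] core.
Usually core removal costs more than valence removal, but here the competition is close: a tightly held n=2 valence electron can cost more to remove than an n=3 core electron, so the actual values have to decide it.
Approximate IE_2 values (kJ/mol): O 3388, K 3052, Na 4562.
Putting it together, IE_2: K < O < Na.

K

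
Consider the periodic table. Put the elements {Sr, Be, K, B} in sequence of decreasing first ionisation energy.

Be is in period 2, group 2; B is in period 2, group 13; K is in period 4, group 1; Sr is in period 5, group 2.
IE₁ increases left→right with effective nuclear charge and decreases top→bottom as the valence shell moves farther out.
Here both period and group differ, so the two effects have to be weighed against each other.
Sr > K: the two effects oppose for this pair; the across-period effect wins (550 vs 419 kJ/mol).
B > Sr: both effects reinforce here, so B is clearly the higher of the two.
Be > B: this pair runs against the simple trend — see the exception note.
Note the exception: Be has a higher first ionization energy than B, contrary to the simple trend — removing B's lone 2p electron is easier than breaking Be's filled 2s².
For reference (kJ/mol): Be 900, B 801, K 419, Sr 550.
So from highest to lowest: Be > B > Sr > K.

Be > B > Sr > K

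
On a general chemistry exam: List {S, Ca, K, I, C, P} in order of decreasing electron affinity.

I > S > C > P > K > Ca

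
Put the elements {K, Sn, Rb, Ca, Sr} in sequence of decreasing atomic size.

K is in period 4, group 1; Ca is in period 4, group 2; Rb is in period 5, group 1; Sr is in period 5, group 2; Sn is in period 5, group 14.
Atomic radius shrinks across a period as nuclear charge pulls the same shell inward, and grows down a group as new shells are added.
Here both period and group differ, so the two effects have to be weighed against each other.
Ca > Sn: the two effects oppose for this pair; the across-period effect wins (171 vs 140 pm).
Sr > Ca: Sr sits below Ca in group 2, so the down-group effect alone puts Sr larger.
K > Sr: the two effects oppose for this pair; the across-period effect wins (196 vs 185 pm).
Rb > K: Rb sits below K in group 1, so the down-group effect alone puts Rb larger.
Tabulated atomic radius (pm): K 196, Ca 171, Rb 210, Sr 185, Sn 140.
So from largest to smallest: Rb > K > Sr > Ca > Sn.

Rb > K > Sr > Ca > Sn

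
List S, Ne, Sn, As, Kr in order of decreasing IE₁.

Ne is in period 2, group 18; S is in period 3, group 16; As is in period 4, group 15; Kr is in period 4, group 18; Sn is in period 5, group 14.
Across a period the outer electron is held more tightly (higher IE₁); down a group it sits in a higher shell, more shielded, and comes off more easily.
Here both period and group differ, so the two effects have to be weighed against each other.
As > Sn: both effects reinforce here, so As is clearly the higher of the two.
S > As: relative to As, both the across-period and down-group shifts push S's first ionization energy up.
Kr > S: period and group pull opposite ways; the across-period shift dominates (1351 vs 1000 kJ/mol).
Ne > Kr: they share group 18; the group trend gives Ne the larger value.
Tabulated first ionization energy (kJ/mol): Ne 2081, S 1000, As 947, Kr 1351, Sn 709.
So from highest to lowest: Ne > Kr > S > As > Sn.

Ne > Kr > S > As > Sn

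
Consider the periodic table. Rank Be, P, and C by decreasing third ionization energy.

Consider each +2 ion: Be²⁺ is the bare [He] core; P²⁺ still has 3 valence electrons; C²⁺ still has 2 valence electrons.
Pulling an electron out of a noble-gas core costs far more than removing a remaining valence electron, so Be sits at the high end of IE_3.
Valence configurations: P²⁺ [Ne]3s²3p¹, C²⁺ [He]2s².
Approximate IE_3 values (kJ/mol): Be 14849, P 2914, C 4620.
Hence IE_3: P < C < Be.

Be, C, P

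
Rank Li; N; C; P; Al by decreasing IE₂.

Li, N, C, P, Al

IE_2 is the cost of taking one more electron from the +1 cation: Li⁺ is the bare [He] core; N⁺ still has 4 valence electrons; C⁺ still has 3 valence electrons; P⁺ still has 4 valence electrons; Al⁺ still has 2 valence electrons.
Core electrons are held far more tightly than valence electrons, so Li tops the IE_2 order.
Valence configurations: N⁺ [He]2s²2p², C⁺ [He]2s²2p¹, P⁺ [Ne]3s²3p², Al⁺ [Ne]3s².
Approximate IE_2 values (kJ/mol): Li 7298, N 2856, C 2353, P 1907, Al 1817.
Hence IE_2: Al < P < C < N < Li.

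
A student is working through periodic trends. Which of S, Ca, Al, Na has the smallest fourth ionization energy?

S

The fourth ionization energy removes an electron from the +3 ion. For each element: S³⁺ still has 3 valence electrons; Ca³⁺ is already 1 electron into the core; Al³⁺ is the bare [Ne] core; Na³⁺ is already 2 electrons into the core.
Breaking into a closed-shell core is much more expensive than removing a leftover valence electron — Ca, Na and Al have the largest IE_4 here.
The numbers (kJ/mol): S 4556, Ca 6491, Al 11577, Na 9543.
Hence IE_4: S < Ca < Na < Al.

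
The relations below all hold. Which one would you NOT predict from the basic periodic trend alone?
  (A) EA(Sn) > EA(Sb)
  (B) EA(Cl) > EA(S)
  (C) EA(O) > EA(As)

(A)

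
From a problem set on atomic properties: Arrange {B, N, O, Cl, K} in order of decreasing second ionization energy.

O > K > N > B > Cl

Consider each +1 ion: B⁺ still has 2 valence electrons; N⁺ still has 4 valence electrons; O⁺ still has 5 valence electrons; Cl⁺ still has 6 valence electrons; K⁺ is the bare [Ar] core.
Usually core removal costs more than valence removal, but here the competition is close: a tightly held n=2 valence electron can cost more to remove than an n=3 core electron, so the actual values have to decide it.
Valence configurations: B⁺ [He]2s², N⁺ [He]2s²2p², O⁺ [He]2s²2p³, Cl⁺ [Ne]3s²3p⁴.
Tabulated IE_2 (kJ/mol): B 2427, N 2856, O 3388, Cl 2298, K 3052.
Overall IE_2 order: Cl < B < N < K < O.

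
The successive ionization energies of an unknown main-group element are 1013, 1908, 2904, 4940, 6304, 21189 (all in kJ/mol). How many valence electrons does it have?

5

Look for the largest jump between consecutive ionization energies: IE6/IE5 ≈ 3.4, far larger than any earlier ratio.
That jump marks the point where a core electron is being removed. So the atom has 5 valence electrons.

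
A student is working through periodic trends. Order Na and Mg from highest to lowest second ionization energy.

Na, Mg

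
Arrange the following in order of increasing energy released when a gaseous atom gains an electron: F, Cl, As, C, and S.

Adding an electron releases more energy for atoms nearer the top right (short of the noble gases).
These span different periods and groups, so the two trends combine.
C > As: period and group pull opposite ways; the down-group shift dominates (122 vs 78 kJ/mol).
S > C: period and group pull opposite ways; the across-period shift dominates (200 vs 122 kJ/mol).
F > S: relative to S, both the across-period and down-group shifts push F's electron affinity up.
Cl > F: this pair runs against the simple trend — see the exception note.
Note the exception: Cl has a higher electron affinity than F, contrary to the simple trend — F's small 2p subshell makes the incoming electron feel strong e⁻–e⁻ repulsion, so Cl actually releases more energy on gaining an electron.
For reference (kJ/mol): C 122, F 328, S 200, Cl 349, As 78.
So from lowest to highest: As < C < S < F < Cl.

As, C, S, F, Cl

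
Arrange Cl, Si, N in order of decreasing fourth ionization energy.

After 3 electrons have been removed, what remains? Cl³⁺ still has 4 valence electrons; Si³⁺ still has 1 valence electron; N³⁺ still has 2 valence electrons.
All are still removing valence electrons, so compare the +3 ions as you would atoms: IE_4 generally rises across a period (higher Z_eff) and falls down a group (larger shell), subject to the usual subshell exceptions.
Valence configurations: Cl³⁺ [Ne]3s²3p², Si³⁺ [Ne]3s¹, N³⁺ [He]2s².
The numbers (kJ/mol): Cl 5159, Si 4356, N 7475.
Hence IE_4: Si < Cl < N.

N > Cl > Si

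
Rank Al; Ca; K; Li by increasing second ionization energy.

Ca < Al < K < Li

After 1 electron has been removed, what remains? Al⁺ still has 2 valence electrons; Ca⁺ still has 1 valence electron; K⁺ is the bare [Ar] core; Li⁺ is the bare [He] core.
Pulling an electron out of a noble-gas core costs far more than removing a remaining valence electron, so K and Li sit at the high end of IE_2.
Valence configurations: Al⁺ [Ne]3s², Ca⁺ [Ar]4s¹.
Tabulated IE_2 (kJ/mol): Al 1817, Ca 1145, K 3052, Li 7298.
Hence IE_2: Ca < Al < K < Li.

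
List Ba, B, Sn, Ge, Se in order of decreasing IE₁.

Se, B, Ge, Sn, Ba

B is in period 2, group 13; Ge is in period 4, group 14; Se is in period 4, group 16; Sn is in period 5, group 14; Ba is in period 6, group 2.
Across a period the outer electron is held more tightly (higher IE₁); down a group it sits in a higher shell, more shielded, and comes off more easily.
Here both period and group differ, so the two effects have to be weighed against each other.
Sn > Ba: relative to Ba, both the across-period and down-group shifts push Sn's first ionization energy up.
Ge > Sn: they share group 14; the group trend gives Ge the larger value.
B > Ge: period and group pull opposite ways; the down-group shift dominates (801 vs 762 kJ/mol).
Se > B: period and group pull opposite ways; the across-period shift dominates (941 vs 801 kJ/mol).
Approximate values (kJ/mol): B 801, Ge 762, Se 941, Sn 709, Ba 503.
So from highest to lowest: Se > B > Ge > Sn > Ba.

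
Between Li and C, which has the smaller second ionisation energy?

IE_2 is the cost of taking one more electron from the +1 cation: Li⁺ is the bare [He] core; C⁺ still has 3 valence electrons.
Pulling an electron out of a noble-gas core costs far more than removing a remaining valence electron, so Li sits at the high end of IE_2.
Approximate IE_2 values (kJ/mol): Li 7298, C 2353.
So the second ionization energies run C < Li.

C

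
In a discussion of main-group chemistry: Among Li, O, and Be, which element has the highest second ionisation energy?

The second ionization energy removes an electron from the +1 ion. For each element: Li⁺ is the bare [He] core; O⁺ still has 5 valence electrons; Be⁺ still has 1 valence electron.
Core electrons are held far more tightly than valence electrons, so Li tops the IE_2 order.
Valence configurations: O⁺ [He]2s²2p³, Be⁺ [He]2s¹.
Approximate IE_2 values (kJ/mol): Li 7298, O 3388, Be 1757.
So the second ionization energies run Be < O < Li.

Li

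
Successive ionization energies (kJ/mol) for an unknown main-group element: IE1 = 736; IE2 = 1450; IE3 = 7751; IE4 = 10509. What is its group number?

Look for the largest jump between consecutive ionization energies: IE3/IE2 ≈ 5.3, far larger than any earlier ratio.
That jump marks the point where a core electron is being removed. So the atom has 2 valence electrons.
A main-group element with 2 valence electrons is in group 2.

Group 2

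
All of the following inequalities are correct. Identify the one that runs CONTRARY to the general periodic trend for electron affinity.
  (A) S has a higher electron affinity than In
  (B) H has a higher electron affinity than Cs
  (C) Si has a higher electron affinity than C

(C)

The general trend: electron affinity increases across a period and decreases down a group.
(A) S (period 3, group 16) vs In (period 5, group 13): the stated order agrees with the simple trend.
(B) H (period 1, group 1) vs Cs (period 6, group 1): the stated order agrees with the simple trend.
(C) Si (period 3, group 14) vs C (period 2, group 14): the stated order contradicts the simple trend.
The exception is (C): Si's larger, more diffuse 3p orbitals accept an added electron slightly more readily than C's compact 2p.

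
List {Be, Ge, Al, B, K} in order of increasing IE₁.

K < Al < Ge < B < Be

Be is in period 2, group 2; B is in period 2, group 13; Al is in period 3, group 13; K is in period 4, group 1; Ge is in period 4, group 14.
First ionization energy rises across a period (greater Z_eff holds electrons more tightly) and falls down a group (valence electrons are farther from the nucleus).
Here both period and group differ, so the two effects have to be weighed against each other.
Al > K: relative to K, both the across-period and down-group shifts push Al's first ionization energy up.
Ge > Al: period and group pull opposite ways; the across-period shift dominates (762 vs 578 kJ/mol).
B > Ge: the two effects oppose for this pair; the down-group effect wins (801 vs 762 kJ/mol).
Be > B: this pair runs against the simple trend — see the exception note.
Note the exception: Be has a higher first ionization energy than B, contrary to the simple trend — removing B's lone 2p electron is easier than breaking Be's filled 2s².
Tabulated first ionization energy (kJ/mol): Be 900, B 801, Al 578, K 419, Ge 762.
So from lowest to highest: K < Al < Ge < B < Be.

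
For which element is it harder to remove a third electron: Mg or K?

Consider each +2 ion: Mg²⁺ is the bare [Ne] core; K²⁺ is already 1 electron into the core.
All of these are removing an electron from a noble-gas core or deeper; the smaller core (lower principal quantum number) is held far more tightly, and within a period the higher nuclear charge binds the same core more tightly.
The numbers (kJ/mol): Mg 7733, K 4420.
Overall IE_3 order: K < Mg.

Mg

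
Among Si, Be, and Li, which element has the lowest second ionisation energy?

IE_2 is the cost of taking one more electron from the +1 cation: Si⁺ still has 3 valence electrons; Be⁺ still has 1 valence electron; Li⁺ is the bare [He] core.
Breaking into a closed-shell core is much more expensive than removing a leftover valence electron — Li has the largest IE_2 here.
Valence configurations: Si⁺ [Ne]3s²3p¹, Be⁺ [He]2s¹.
Tabulated IE_2 (kJ/mol): Si 1577, Be 1757, Li 7298.
Putting it together, IE_2: Si < Be < Li.

Si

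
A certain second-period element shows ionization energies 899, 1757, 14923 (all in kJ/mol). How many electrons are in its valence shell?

Look for the largest jump between consecutive ionization energies: IE3/IE2 ≈ 8.5, far larger than any earlier ratio.
That jump marks the point where a core electron is being removed. So the atom has 2 valence electrons.

2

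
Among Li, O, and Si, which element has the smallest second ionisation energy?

IE_2 is the cost of taking one more electron from the +1 cation: Li⁺ is the bare [He] core; O⁺ still has 5 valence electrons; Si⁺ still has 3 valence electrons.
Pulling an electron out of a noble-gas core costs far more than removing a remaining valence electron, so Li sits at the high end of IE_2.
Valence configurations: O⁺ [He]2s²2p³, Si⁺ [Ne]3s²3p¹.
The numbers (kJ/mol): Li 7298, O 3388, Si 1577.
Overall IE_2 order: Si < O < Li.

Si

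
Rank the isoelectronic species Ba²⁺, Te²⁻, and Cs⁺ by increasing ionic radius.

Ba²⁺, Cs⁺, Te²⁻

All of these have 54 electrons, so size is governed by nuclear charge alone: the more protons, the stronger the pull on the same electron cloud, and the smaller the ion.
Nuclear charges: Ba²⁺ (Z=56), Cs⁺ (Z=55), Te²⁻ (Z=52).
Smallest to largest: Ba²⁺ < Cs⁺ < Te²⁻.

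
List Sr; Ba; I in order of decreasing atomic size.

Ba > Sr > I

Sr is in period 5, group 2; I is in period 5, group 17; Ba is in period 6, group 2.
Radius decreases left→right (rising Z_eff, same n) and increases top→bottom (higher n).
Neither a single period nor a single group — weigh both effects.
Sr > I: Sr lies to the left of I in period 5, so the across-period effect alone puts Sr larger.
Ba > Sr: Ba sits below Sr in group 2, so the down-group effect alone puts Ba larger.
Tabulated atomic radius (pm): Sr 185, I 133, Ba 196.
So from largest to smallest: Ba > Sr > I.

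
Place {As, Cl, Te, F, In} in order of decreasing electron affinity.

Cl > F > Te > As > In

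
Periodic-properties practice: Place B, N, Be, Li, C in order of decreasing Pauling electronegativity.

Electronegativity increases across a period and decreases down a group, tracking effective nuclear charge and atomic size.
All lie in period 2, so electronegativity increases left to right.
So from highest to lowest: N > C > B > Be > Li.

N > C > B > Be > Li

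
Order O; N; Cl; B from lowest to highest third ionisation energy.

B, Cl, N, O

IE_3 is the cost of taking one more electron from the +2 cation: O²⁺ still has 4 valence electrons; N²⁺ still has 3 valence electrons; Cl²⁺ still has 5 valence electrons; B²⁺ still has 1 valence electron.
All are still removing valence electrons, so compare the +2 ions as you would atoms: IE_3 generally rises across a period (higher Z_eff) and falls down a group (larger shell), subject to the usual subshell exceptions.
Valence configurations: O²⁺ [He]2s²2p², N²⁺ [He]2s²2p¹, Cl²⁺ [Ne]3s²3p³, B²⁺ [He]2s¹.
Tabulated IE_3 (kJ/mol): O 5300, N 4578, Cl 3822, B 3660.
Overall IE_3 order: B < Cl < N < O.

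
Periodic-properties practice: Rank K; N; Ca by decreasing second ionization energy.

K, N, Ca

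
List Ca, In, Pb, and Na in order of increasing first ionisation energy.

Across a period the outer electron is held more tightly (higher IE₁); down a group it sits in a higher shell, more shielded, and comes off more easily.
These sit on a diagonal, where the across-period and down-group effects partly cancel.
In > Na: period and group pull opposite ways; the across-period shift dominates (558 vs 496 kJ/mol).
Ca > In: the two effects oppose for this pair; the down-group effect wins (590 vs 558 kJ/mol).
Pb > Ca: the two effects oppose for this pair; the across-period effect wins (716 vs 590 kJ/mol).
Approximate values (kJ/mol): Na 496, Ca 590, In 558, Pb 716.
So from lowest to highest: Na < In < Ca < Pb.

Na < In < Ca < Pb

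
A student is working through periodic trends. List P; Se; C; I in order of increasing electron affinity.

P < C < Se < I

Electron affinity generally becomes more exothermic across a period toward the halogens and less exothermic down a group.
A diagonal step moves right (one effect) and down (the opposite effect) at once.
C > P: the two effects oppose for this pair; the down-group effect wins (122 vs 72 kJ/mol).
Se > C: period and group pull opposite ways; the across-period shift dominates (195 vs 122 kJ/mol).
I > Se: period and group pull opposite ways; the across-period shift dominates (295 vs 195 kJ/mol).
Approximate values (kJ/mol): C 122, P 72, Se 195, I 295.
So from lowest to highest: P < C < Se < I.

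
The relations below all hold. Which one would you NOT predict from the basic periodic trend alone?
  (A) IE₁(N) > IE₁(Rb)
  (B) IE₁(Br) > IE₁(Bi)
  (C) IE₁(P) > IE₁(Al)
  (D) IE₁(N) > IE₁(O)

(D)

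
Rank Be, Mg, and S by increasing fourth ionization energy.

IE_4 is the cost of taking one more electron from the +3 cation: Be³⁺ is already 1 electron into the core; Mg³⁺ is already 1 electron into the core; S³⁺ still has 3 valence electrons.
Core electrons are held far more tightly than valence electrons, so Mg and Be top the IE_4 order.
Tabulated IE_4 (kJ/mol): Be 21007, Mg 10543, S 4556.
Putting it together, IE_4: S < Mg < Be.

S, Mg, Be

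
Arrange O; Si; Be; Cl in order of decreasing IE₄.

Be > O > Cl > Si

After 3 electrons have been removed, what remains? O³⁺ still has 3 valence electrons; Si³⁺ still has 1 valence electron; Be³⁺ is already 1 electron into the core; Cl³⁺ still has 4 valence electrons.
Breaking into a closed-shell core is much more expensive than removing a leftover valence electron — Be has the largest IE_4 here.
Valence configurations: O³⁺ [He]2s²2p¹, Si³⁺ [Ne]3s¹, Cl³⁺ [Ne]3s²3p².
Approximate IE_4 values (kJ/mol): O 7469, Si 4356, Be 21007, Cl 5159.
So the fourth ionization energies run Si < Cl < O < Be.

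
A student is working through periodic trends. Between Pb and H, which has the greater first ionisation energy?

H

H is in period 1, group 1; Pb is in period 6, group 14.
IE₁ increases left→right with effective nuclear charge and decreases top→bottom as the valence shell moves farther out.
These span different periods and groups, so the two trends combine.
H > Pb: period and group pull opposite ways; the down-group shift dominates (1312 vs 716 kJ/mol).
Tabulated first ionization energy (kJ/mol): H 1312, Pb 716.
So H has the greater first ionisation energy (H > Pb).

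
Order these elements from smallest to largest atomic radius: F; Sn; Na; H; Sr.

H < F < Sn < Na < Sr

Radius decreases left→right (rising Z_eff, same n) and increases top→bottom (higher n).
Here both period and group differ, so the two effects have to be weighed against each other.
F > H: period and group pull opposite ways; the down-group shift dominates (64 vs 32 pm).
Sn > F: both effects reinforce here, so Sn is clearly the larger of the two.
Na > Sn: period and group pull opposite ways; the across-period shift dominates (155 vs 140 pm).
Sr > Na: period and group pull opposite ways; the down-group shift dominates (185 vs 155 pm).
Tabulated atomic radius (pm): H 32, F 64, Na 155, Sr 185, Sn 140.
So from smallest to largest: H < F < Sn < Na < Sr.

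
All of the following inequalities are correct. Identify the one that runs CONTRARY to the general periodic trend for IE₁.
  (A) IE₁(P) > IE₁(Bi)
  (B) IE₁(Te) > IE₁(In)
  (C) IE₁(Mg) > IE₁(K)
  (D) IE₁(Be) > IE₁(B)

The general trend: IE₁ increases across a period and decreases down a group.
(A) P (period 3, group 15) vs Bi (period 6, group 15): the stated order agrees with the simple trend.
(B) Te (period 5, group 16) vs In (period 5, group 13): the stated order agrees with the simple trend.
(C) Mg (period 3, group 2) vs K (period 4, group 1): the stated order agrees with the simple trend.
(D) Be (period 2, group 2) vs B (period 2, group 13): the stated order contradicts the simple trend.
The exception is (D): removing B's lone 2p electron is easier than breaking Be's filled 2s².

(D)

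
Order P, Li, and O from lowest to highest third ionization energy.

P < O < Li

Consider each +2 ion: P²⁺ still has 3 valence electrons; Li²⁺ is already 1 electron into the core; O²⁺ still has 4 valence electrons.
Core electrons are held far more tightly than valence electrons, so Li tops the IE_3 order.
Valence configurations: P²⁺ [Ne]3s²3p¹, O²⁺ [He]2s²2p².
The numbers (kJ/mol): P 2914, Li 11815, O 5300.
Putting it together, IE_3: P < O < Li.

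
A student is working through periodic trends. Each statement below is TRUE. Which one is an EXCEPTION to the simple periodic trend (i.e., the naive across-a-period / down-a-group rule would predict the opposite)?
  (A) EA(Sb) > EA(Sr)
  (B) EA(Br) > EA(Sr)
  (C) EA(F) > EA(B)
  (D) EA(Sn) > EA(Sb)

(D)

The general trend: electron affinity increases across a period and decreases down a group.
(A) Sb (period 5, group 15) vs Sr (period 5, group 2): the stated order agrees with the simple trend.
(B) Br (period 4, group 17) vs Sr (period 5, group 2): the stated order agrees with the simple trend.
(C) F (period 2, group 17) vs B (period 2, group 13): the stated order agrees with the simple trend.
(D) Sn (period 5, group 14) vs Sb (period 5, group 15): the stated order contradicts the simple trend.
The exception is (D): adding an electron to Sb's half-filled 5p³ is unfavourable, so Sn has the more exothermic EA.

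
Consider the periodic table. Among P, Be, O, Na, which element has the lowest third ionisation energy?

Consider each +2 ion: P²⁺ still has 3 valence electrons; Be²⁺ is the bare [He] core; O²⁺ still has 4 valence electrons; Na²⁺ is already 1 electron into the core.
Breaking into a closed-shell core is much more expensive than removing a leftover valence electron — Na and Be have the largest IE_3 here.
Valence configurations: P²⁺ [Ne]3s²3p¹, O²⁺ [He]2s²2p².
Approximate IE_3 values (kJ/mol): P 2914, Be 14849, O 5300, Na 6910.
Putting it together, IE_3: P < O < Na < Be.

P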